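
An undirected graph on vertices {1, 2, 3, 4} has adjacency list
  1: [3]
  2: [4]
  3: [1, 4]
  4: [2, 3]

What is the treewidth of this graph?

1

A width-1 tree decomposition is:
Bags: B1 = {1, 3}  B2 = {3, 4}  B3 = {2, 4}
Tree: B1–B2, B2–B3
Each bag holds 2 vertices, so the decomposition has width 1, which upper-bounds the treewidth. Any graph with an edge has treewidth ≥ 1, and G has the edge 1–3. Combining the bounds, tw(G) = 1.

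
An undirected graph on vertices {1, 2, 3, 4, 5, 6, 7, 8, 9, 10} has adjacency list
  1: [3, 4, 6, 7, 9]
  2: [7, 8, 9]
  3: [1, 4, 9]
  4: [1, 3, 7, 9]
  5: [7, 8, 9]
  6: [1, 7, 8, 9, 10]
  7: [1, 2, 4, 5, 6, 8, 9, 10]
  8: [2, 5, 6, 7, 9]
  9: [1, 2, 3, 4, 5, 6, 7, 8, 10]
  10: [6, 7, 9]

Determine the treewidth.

3

A width-3 tree decomposition is:
Bags: B1 = {1, 6, 7, 9}  B2 = {6, 7, 8, 9}  B3 = {5, 7, 8, 9}  B4 = {2, 7, 8, 9}  B5 = {1, 4, 7, 9}  B6 = {1, 3, 4, 9}  B7 = {6, 7, 9, 10}
Tree: B1–B2, B2–B3, B3–B4, B1–B5, B5–B6, B2–B7
Every bag has size at most 4, so the width is 4 − 1 = 3 and tw(G) ≤ 3. Conversely, {1, 3, 4, 9} is a clique of size 4, and the vertices of any clique must share a bag in every tree decomposition; so some bag has ≥ 4 vertices and tw(G) ≥ 3. The upper and lower bounds meet at 3, so that is the treewidth.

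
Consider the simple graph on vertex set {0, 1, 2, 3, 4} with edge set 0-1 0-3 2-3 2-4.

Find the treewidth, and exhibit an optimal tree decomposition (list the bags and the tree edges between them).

The largest bag has 2 vertices, giving width 1; this decomposition certifies tw(G) ≤ 1. Since G has at least one edge (e.g. 1–0), it is not an edgeless graph, so tw(G) ≥ 1. Combining the bounds, tw(G) = 1.

Treewidth 1.
One optimal decomposition is:
Bags: B1 = {0, 1}  B2 = {0, 3}  B3 = {2, 3}  B4 = {2, 4}
Tree: B1–B2, B2–B3, B3–B4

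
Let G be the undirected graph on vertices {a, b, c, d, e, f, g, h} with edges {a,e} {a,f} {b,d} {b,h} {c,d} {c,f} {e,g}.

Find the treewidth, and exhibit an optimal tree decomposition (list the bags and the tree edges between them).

Treewidth 1.
One optimal decomposition is:
Bags: B1 = {b, h}  B2 = {b, d}  B3 = {c, d}  B4 = {c, f}  B5 = {a, f}  B6 = {a, e}  B7 = {e, g}
Tree: B1–B2, B2–B3, B3–B4, B4–B5, B5–B6, B6–B7

Every bag has size at most 2, so the width is 2 − 1 = 1 and tw(G) ≤ 1. Since G has at least one edge (e.g. h–b), it is not an edgeless graph, so tw(G) ≥ 1. Hence tw(G) = 1 exactly.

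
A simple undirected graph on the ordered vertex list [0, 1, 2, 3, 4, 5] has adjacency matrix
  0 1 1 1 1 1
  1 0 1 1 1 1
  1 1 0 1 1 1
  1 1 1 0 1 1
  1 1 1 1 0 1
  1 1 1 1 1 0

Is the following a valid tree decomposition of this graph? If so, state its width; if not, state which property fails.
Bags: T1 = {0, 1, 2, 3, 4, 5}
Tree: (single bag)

Yes; width 5.

Checking the three conditions: (i) the bags cover all of {0, 1, 2, 3, 4, 5}; (ii) for each edge, some bag contains both endpoints; (iii) the bags containing any fixed vertex form a subtree. All hold, so the decomposition is valid with width 6 − 1 = 5.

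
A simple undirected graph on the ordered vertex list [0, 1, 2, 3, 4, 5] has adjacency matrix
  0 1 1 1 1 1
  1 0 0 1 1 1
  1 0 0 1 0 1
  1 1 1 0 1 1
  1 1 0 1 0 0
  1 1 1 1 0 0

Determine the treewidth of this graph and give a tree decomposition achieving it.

Treewidth 3.
One such decomposition:
Bags: B1 = {0, 1, 3, 4}  B2 = {0, 1, 3, 5}  B3 = {0, 2, 3, 5}
Tree: B1–B2, B2–B3

Every bag has size at most 4, so the width is 4 − 1 = 3 and tw(G) ≤ 3. For the lower bound, the 4 vertices {0, 1, 3, 4} are pairwise adjacent, and any tree decomposition puts a clique entirely inside one bag — forcing width ≥ 3. The upper and lower bounds meet at 3, so that is the treewidth.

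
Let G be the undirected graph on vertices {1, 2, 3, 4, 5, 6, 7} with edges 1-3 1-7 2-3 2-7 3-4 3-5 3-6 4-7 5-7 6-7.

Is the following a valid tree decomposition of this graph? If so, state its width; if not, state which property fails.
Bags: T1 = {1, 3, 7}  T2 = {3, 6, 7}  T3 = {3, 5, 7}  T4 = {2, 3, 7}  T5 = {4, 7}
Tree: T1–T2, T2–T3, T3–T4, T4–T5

A tree decomposition must satisfy three properties: every vertex lies in some bag; for every edge, both endpoints lie together in some bag; and for every vertex, the bags containing it form a connected subtree. Here edge (3,4) lies in no bag, so the decomposition is invalid.

No — edge (3,4) lies in no bag.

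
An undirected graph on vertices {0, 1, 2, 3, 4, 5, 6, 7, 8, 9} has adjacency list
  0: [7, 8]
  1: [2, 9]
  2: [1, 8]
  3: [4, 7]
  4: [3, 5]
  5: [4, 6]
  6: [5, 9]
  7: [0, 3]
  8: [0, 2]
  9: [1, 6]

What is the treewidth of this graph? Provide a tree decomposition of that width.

Each bag holds 3 vertices, so the decomposition has width 2, which upper-bounds the treewidth. For the lower bound, G contains the cycle 1–2–8–0–7–3–4–5–6–9–1, so G is not a forest; only forests have treewidth ≤ 1, hence tw(G) ≥ 2. Combining the bounds, tw(G) = 2.

Treewidth 2.
One such decomposition:
Bags: B1 = {1, 2, 8}  B2 = {0, 1, 8}  B3 = {0, 1, 7}  B4 = {1, 3, 7}  B5 = {1, 3, 4}  B6 = {1, 4, 5}  B7 = {1, 5, 6}  B8 = {1, 6, 9}
Tree: B1–B2, B2–B3, B3–B4, B4–B5, B5–B6, B6–B7, B7–B8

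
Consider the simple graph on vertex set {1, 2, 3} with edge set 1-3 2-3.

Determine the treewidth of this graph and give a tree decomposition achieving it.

Treewidth 1.
One optimal decomposition is:
Bags: B1 = {2, 3}  B2 = {1, 3}
Tree: B1–B2

Every bag has size at most 2, so the width is 2 − 1 = 1 and tw(G) ≤ 1. Since G has at least one edge (e.g. 2–3), it is not an edgeless graph, so tw(G) ≥ 1. Combining the bounds, tw(G) = 1.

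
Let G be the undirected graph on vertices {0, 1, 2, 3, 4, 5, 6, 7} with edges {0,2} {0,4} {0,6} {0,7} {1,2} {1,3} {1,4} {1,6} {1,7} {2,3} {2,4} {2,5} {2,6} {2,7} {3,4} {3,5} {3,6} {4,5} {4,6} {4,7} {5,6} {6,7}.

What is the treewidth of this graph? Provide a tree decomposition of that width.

Every bag has size at most 5, so the width is 5 − 1 = 4 and tw(G) ≤ 4. For the lower bound, the 5 vertices {0, 2, 4, 6, 7} are pairwise adjacent, and any tree decomposition puts a clique entirely inside one bag — forcing width ≥ 4. Combining the bounds, tw(G) = 4.

Treewidth 4.
One optimal decomposition is:
Bags: B1 = {1, 2, 4, 6, 7}  B2 = {1, 2, 3, 4, 6}  B3 = {0, 2, 4, 6, 7}  B4 = {2, 3, 4, 5, 6}
Tree: B1–B2, B1–B3, B2–B4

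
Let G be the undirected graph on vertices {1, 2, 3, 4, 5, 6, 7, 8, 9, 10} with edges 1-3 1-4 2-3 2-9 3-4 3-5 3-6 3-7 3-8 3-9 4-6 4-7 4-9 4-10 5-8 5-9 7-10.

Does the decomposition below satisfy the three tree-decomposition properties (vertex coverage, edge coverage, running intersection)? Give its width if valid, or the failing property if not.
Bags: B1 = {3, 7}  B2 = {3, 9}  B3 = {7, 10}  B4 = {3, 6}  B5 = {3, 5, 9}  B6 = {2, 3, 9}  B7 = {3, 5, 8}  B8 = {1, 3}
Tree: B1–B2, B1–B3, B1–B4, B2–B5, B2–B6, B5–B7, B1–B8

No — vertex 4 appears in no bag.

A tree decomposition must satisfy three properties: every vertex lies in some bag; for every edge, both endpoints lie together in some bag; and for every vertex, the bags containing it form a connected subtree. Here vertex 4 appears in no bag, so the decomposition is invalid.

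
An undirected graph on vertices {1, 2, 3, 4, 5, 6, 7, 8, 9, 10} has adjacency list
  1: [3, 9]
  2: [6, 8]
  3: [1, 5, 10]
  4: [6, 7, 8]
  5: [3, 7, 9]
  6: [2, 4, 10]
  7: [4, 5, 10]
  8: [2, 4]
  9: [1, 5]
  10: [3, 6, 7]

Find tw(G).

A width-2 tree decomposition is:
Bags: B1 = {1, 5, 9}  B2 = {1, 3, 5}  B3 = {3, 5, 7}  B4 = {3, 7, 10}  B5 = {4, 7, 10}  B6 = {4, 6, 10}  B7 = {4, 6, 8}  B8 = {2, 6, 8}
Tree: B1–B2, B2–B3, B3–B4, B4–B5, B5–B6, B6–B7, B7–B8
The largest bag has 3 vertices, giving width 2; this decomposition certifies tw(G) ≤ 2. The edges 9–1–3–5–9 form a cycle, so G is not a tree and its treewidth is at least 2. The upper and lower bounds meet at 2, so that is the treewidth.

2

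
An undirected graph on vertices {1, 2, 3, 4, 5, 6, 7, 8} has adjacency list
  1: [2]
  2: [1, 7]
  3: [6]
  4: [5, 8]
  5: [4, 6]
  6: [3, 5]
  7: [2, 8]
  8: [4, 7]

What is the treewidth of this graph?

1

A width-1 tree decomposition is:
Bags: B1 = {3, 6}  B2 = {5, 6}  B3 = {4, 5}  B4 = {4, 8}  B5 = {7, 8}  B6 = {2, 7}  B7 = {1, 2}
Tree: B1–B2, B2–B3, B3–B4, B4–B5, B5–B6, B6–B7
Each bag holds 2 vertices, so the decomposition has width 1, which upper-bounds the treewidth. Since G has at least one edge (e.g. 3–6), it is not an edgeless graph, so tw(G) ≥ 1. Therefore the treewidth is 1.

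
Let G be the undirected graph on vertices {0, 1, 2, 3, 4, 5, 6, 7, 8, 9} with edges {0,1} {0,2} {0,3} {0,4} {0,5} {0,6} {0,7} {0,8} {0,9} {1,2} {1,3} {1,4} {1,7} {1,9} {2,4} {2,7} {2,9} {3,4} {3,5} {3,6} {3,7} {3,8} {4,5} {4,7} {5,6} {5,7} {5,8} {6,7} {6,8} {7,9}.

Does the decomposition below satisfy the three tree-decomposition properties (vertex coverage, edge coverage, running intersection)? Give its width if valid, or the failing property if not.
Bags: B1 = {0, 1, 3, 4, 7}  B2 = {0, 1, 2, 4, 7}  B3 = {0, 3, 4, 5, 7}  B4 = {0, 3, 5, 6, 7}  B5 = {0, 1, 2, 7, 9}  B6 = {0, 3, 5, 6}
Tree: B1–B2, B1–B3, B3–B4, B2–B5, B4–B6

A tree decomposition must satisfy three properties: every vertex lies in some bag; for every edge, both endpoints lie together in some bag; and for every vertex, the bags containing it form a connected subtree. Here vertex 8 appears in no bag, so the decomposition is invalid.

No — vertex 8 appears in no bag.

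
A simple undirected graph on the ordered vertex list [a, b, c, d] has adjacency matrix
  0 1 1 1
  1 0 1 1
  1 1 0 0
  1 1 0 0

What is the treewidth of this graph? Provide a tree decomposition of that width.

Treewidth 2.
One optimal decomposition is:
Bags: B1 = {a, b, c}  B2 = {a, b, d}
Tree: B1–B2

Every bag has size at most 3, so the width is 3 − 1 = 2 and tw(G) ≤ 2. For the lower bound, the 3 vertices {a, b, d} are pairwise adjacent, and any tree decomposition puts a clique entirely inside one bag — forcing width ≥ 2. Therefore the treewidth is 2.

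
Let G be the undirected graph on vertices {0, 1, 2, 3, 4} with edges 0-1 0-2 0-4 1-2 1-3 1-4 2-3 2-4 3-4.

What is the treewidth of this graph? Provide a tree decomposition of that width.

The largest bag has 4 vertices, giving width 3; this decomposition certifies tw(G) ≤ 3. For the lower bound, the 4 vertices {0, 1, 2, 4} are pairwise adjacent, and any tree decomposition puts a clique entirely inside one bag — forcing width ≥ 3. Hence tw(G) = 3 exactly.

Treewidth 3.
One optimal decomposition is:
Bags: B1 = {0, 1, 2, 4}  B2 = {1, 2, 3, 4}
Tree: B1–B2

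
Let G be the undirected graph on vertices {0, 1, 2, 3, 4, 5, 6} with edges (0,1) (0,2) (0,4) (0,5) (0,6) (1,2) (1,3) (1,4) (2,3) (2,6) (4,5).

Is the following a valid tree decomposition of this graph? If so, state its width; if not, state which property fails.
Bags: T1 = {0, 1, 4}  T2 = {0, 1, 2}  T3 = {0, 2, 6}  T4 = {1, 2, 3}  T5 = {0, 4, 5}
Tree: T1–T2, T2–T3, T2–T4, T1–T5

Every vertex of G appears in some bag (union = {0, 1, 2, 3, 4, 5, 6}); every edge is covered by a bag; and for each vertex v the set of bags containing v is connected in the bag tree. The decomposition is therefore valid. The largest bag has 3 vertices, so the width is 2.

Yes; width 2.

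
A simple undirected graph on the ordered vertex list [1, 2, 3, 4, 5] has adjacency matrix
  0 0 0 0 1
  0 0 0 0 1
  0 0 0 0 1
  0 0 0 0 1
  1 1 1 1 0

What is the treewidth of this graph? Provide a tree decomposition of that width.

The largest bag has 2 vertices, giving width 1; this decomposition certifies tw(G) ≤ 1. Since G has at least one edge (e.g. 5–3), it is not an edgeless graph, so tw(G) ≥ 1. Hence tw(G) = 1 exactly.

Treewidth 1.
One such decomposition:
Bags: B1 = {3, 5}  B2 = {1, 5}  B3 = {2, 5}  B4 = {4, 5}
Tree: B1–B2, B1–B3, B3–B4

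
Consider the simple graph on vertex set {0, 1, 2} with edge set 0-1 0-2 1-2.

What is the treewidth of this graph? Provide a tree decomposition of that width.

A single bag containing all 3 vertices is trivially a valid decomposition of width 2. On the other hand G contains the 3-clique {0, 1, 2}. A clique must lie in a single bag of any decomposition, so no decomposition can have width below 2. The upper and lower bounds meet at 2, so that is the treewidth.

Treewidth 2.
One such decomposition:
Bags: B1 = {0, 1, 2}
Tree: (single bag)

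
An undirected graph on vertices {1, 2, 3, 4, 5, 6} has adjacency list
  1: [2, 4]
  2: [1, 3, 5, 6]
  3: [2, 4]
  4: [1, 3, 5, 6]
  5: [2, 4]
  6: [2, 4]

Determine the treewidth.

A width-2 tree decomposition is:
Bags: B1 = {1, 2, 4}  B2 = {2, 3, 4}  B3 = {2, 4, 5}  B4 = {2, 4, 6}
Tree: B1–B2, B2–B3, B3–B4
Each bag holds 3 vertices, so the decomposition has width 2, which upper-bounds the treewidth. Since 4–1–2–3–4 is a cycle in G, G is not acyclic. Forests are exactly the graphs of treewidth ≤ 1, so tw(G) ≥ 2. Hence tw(G) = 2 exactly.

2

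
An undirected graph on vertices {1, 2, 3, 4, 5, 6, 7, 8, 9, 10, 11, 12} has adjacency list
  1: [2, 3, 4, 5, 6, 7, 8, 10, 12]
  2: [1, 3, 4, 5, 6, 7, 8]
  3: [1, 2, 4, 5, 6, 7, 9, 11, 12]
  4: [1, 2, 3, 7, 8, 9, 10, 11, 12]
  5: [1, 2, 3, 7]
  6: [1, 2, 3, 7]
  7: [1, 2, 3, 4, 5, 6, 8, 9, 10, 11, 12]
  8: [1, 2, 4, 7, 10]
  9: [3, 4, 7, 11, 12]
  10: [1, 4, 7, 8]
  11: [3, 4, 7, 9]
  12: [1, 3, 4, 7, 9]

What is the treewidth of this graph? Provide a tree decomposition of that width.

Treewidth 4.
One optimal decomposition is:
Bags: B1 = {1, 2, 3, 5, 7}  B2 = {1, 2, 3, 4, 7}  B3 = {1, 2, 4, 7, 8}  B4 = {1, 4, 7, 8, 10}  B5 = {1, 3, 4, 7, 12}  B6 = {3, 4, 7, 9, 12}  B7 = {1, 2, 3, 6, 7}  B8 = {3, 4, 7, 9, 11}
Tree: B1–B2, B2–B3, B3–B4, B2–B5, B5–B6, B1–B7, B6–B8

Each bag holds 5 vertices, so the decomposition has width 4, which upper-bounds the treewidth. Conversely, {1, 2, 4, 7, 8} is a clique of size 5, and the vertices of any clique must share a bag in every tree decomposition; so some bag has ≥ 5 vertices and tw(G) ≥ 4. Therefore the treewidth is 4.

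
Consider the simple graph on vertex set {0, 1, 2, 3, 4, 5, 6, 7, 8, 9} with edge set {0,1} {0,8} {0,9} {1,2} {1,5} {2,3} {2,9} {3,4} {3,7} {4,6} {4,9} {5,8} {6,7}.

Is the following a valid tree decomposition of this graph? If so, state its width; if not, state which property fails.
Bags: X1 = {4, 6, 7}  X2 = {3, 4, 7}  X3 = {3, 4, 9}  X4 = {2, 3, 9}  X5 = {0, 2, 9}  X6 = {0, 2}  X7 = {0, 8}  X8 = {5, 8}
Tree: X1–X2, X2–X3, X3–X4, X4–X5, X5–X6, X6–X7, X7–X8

No — vertex 1 appears in no bag.

A tree decomposition must satisfy three properties: every vertex lies in some bag; for every edge, both endpoints lie together in some bag; and for every vertex, the bags containing it form a connected subtree. Here vertex 1 appears in no bag, so the decomposition is invalid.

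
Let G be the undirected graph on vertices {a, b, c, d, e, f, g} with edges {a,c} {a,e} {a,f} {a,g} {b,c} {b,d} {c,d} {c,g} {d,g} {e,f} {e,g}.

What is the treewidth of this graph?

2

A width-2 tree decomposition is:
Bags: B1 = {a, e, g}  B2 = {a, c, g}  B3 = {c, d, g}  B4 = {b, c, d}  B5 = {a, e, f}
Tree: B1–B2, B2–B3, B3–B4, B1–B5
The largest bag has 3 vertices, giving width 2; this decomposition certifies tw(G) ≤ 2. Conversely, {a, e, g} is a clique of size 3, and the vertices of any clique must share a bag in every tree decomposition; so some bag has ≥ 3 vertices and tw(G) ≥ 2. Combining the bounds, tw(G) = 2.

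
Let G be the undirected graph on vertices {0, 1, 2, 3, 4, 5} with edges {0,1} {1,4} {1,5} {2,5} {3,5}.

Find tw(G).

1

A width-1 tree decomposition is:
Bags: B1 = {0, 1}  B2 = {1, 5}  B3 = {1, 4}  B4 = {2, 5}  B5 = {3, 5}
Tree: B1–B2, B1–B3, B2–B4, B4–B5
The largest bag has 2 vertices, giving width 1; this decomposition certifies tw(G) ≤ 1. Since G has at least one edge (e.g. 0–1), it is not an edgeless graph, so tw(G) ≥ 1. The upper and lower bounds meet at 1, so that is the treewidth.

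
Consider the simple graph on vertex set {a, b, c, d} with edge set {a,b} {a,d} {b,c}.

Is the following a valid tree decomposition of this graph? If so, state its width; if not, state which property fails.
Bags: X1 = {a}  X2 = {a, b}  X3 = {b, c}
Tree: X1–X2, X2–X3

A tree decomposition must satisfy three properties: every vertex lies in some bag; for every edge, both endpoints lie together in some bag; and for every vertex, the bags containing it form a connected subtree. Here vertex d appears in no bag, so the decomposition is invalid.

No — vertex d appears in no bag.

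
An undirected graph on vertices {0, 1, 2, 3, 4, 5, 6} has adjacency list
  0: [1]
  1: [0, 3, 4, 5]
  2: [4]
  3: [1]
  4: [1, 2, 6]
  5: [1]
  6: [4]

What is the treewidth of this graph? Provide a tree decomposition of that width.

Treewidth 1.
One such decomposition:
Bags: B1 = {1, 3}  B2 = {1, 4}  B3 = {1, 5}  B4 = {2, 4}  B5 = {4, 6}  B6 = {0, 1}
Tree: B1–B2, B1–B3, B2–B4, B4–B5, B2–B6

Each bag holds 2 vertices, so the decomposition has width 1, which upper-bounds the treewidth. Since G has at least one edge (e.g. 3–1), it is not an edgeless graph, so tw(G) ≥ 1. Combining the bounds, tw(G) = 1.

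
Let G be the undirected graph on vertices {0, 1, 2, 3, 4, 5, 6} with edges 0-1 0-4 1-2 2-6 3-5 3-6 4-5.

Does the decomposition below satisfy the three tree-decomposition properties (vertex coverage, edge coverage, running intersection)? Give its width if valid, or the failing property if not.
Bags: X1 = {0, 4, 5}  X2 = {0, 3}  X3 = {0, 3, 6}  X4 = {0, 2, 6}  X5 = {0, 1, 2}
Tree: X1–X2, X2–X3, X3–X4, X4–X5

No — edge (5,3) lies in no bag.

A tree decomposition must satisfy three properties: every vertex lies in some bag; for every edge, both endpoints lie together in some bag; and for every vertex, the bags containing it form a connected subtree. Here edge (5,3) lies in no bag, so the decomposition is invalid.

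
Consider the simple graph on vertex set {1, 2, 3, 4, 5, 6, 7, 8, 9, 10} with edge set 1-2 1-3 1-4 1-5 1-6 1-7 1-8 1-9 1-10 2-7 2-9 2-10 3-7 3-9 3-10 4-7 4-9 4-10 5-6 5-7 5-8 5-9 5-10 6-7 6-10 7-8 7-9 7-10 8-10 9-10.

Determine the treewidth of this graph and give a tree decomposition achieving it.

Treewidth 4.
One such decomposition:
Bags: B1 = {1, 4, 7, 9, 10}  B2 = {1, 2, 7, 9, 10}  B3 = {1, 5, 7, 9, 10}  B4 = {1, 5, 7, 8, 10}  B5 = {1, 3, 7, 9, 10}  B6 = {1, 5, 6, 7, 10}
Tree: B1–B2, B1–B3, B3–B4, B1–B5, B3–B6

Every bag has size at most 5, so the width is 5 − 1 = 4 and tw(G) ≤ 4. Conversely, {1, 5, 7, 8, 10} is a clique of size 5, and the vertices of any clique must share a bag in every tree decomposition; so some bag has ≥ 5 vertices and tw(G) ≥ 4. The upper and lower bounds meet at 4, so that is the treewidth.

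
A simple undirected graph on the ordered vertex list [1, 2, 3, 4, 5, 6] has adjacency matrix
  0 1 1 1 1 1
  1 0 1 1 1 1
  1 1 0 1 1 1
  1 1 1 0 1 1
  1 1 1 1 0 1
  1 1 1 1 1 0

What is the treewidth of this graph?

A width-5 tree decomposition is:
Bags: B1 = {1, 2, 3, 4, 5, 6}
Tree: (single bag)
A single bag containing all 6 vertices is trivially a valid decomposition of width 5. Conversely, {1, 2, 3, 4, 5, 6} is a clique of size 6, and the vertices of any clique must share a bag in every tree decomposition; so some bag has ≥ 6 vertices and tw(G) ≥ 5. Combining the bounds, tw(G) = 5.

5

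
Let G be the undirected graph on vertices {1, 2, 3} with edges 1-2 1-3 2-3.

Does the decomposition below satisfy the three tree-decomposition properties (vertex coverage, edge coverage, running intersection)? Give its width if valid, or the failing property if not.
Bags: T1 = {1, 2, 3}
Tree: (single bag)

Yes; width 2.

Vertex coverage: the bags together contain {1, 2, 3}, the full vertex set. Edge coverage: each edge of G has both endpoints in at least one bag. Running intersection: for every vertex, the bags containing it form a connected subtree. All three properties hold, so this is a valid tree decomposition of width max|bag| − 1 = 2, and hence tw(G) ≤ 2.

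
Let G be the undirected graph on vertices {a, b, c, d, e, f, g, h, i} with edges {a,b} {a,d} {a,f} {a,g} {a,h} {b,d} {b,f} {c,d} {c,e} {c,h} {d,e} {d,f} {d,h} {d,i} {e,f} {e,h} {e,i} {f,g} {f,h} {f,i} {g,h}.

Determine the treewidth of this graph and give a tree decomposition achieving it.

Each bag holds 4 vertices, so the decomposition has width 3, which upper-bounds the treewidth. For the lower bound, the 4 vertices {c, d, e, h} are pairwise adjacent, and any tree decomposition puts a clique entirely inside one bag — forcing width ≥ 3. Therefore the treewidth is 3.

Treewidth 3.
One optimal decomposition is:
Bags: B1 = {d, e, f, h}  B2 = {d, e, f, i}  B3 = {a, d, f, h}  B4 = {c, d, e, h}  B5 = {a, f, g, h}  B6 = {a, b, d, f}
Tree: B1–B2, B1–B3, B1–B4, B3–B5, B3–B6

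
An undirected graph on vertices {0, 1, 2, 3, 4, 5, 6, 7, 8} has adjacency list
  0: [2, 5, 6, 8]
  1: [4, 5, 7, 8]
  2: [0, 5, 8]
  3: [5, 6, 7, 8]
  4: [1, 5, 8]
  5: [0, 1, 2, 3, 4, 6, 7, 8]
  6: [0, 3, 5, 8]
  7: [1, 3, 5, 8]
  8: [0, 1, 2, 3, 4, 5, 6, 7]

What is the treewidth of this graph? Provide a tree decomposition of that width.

Every bag has size at most 4, so the width is 4 − 1 = 3 and tw(G) ≤ 3. Conversely, {0, 2, 5, 8} is a clique of size 4, and the vertices of any clique must share a bag in every tree decomposition; so some bag has ≥ 4 vertices and tw(G) ≥ 3. Combining the bounds, tw(G) = 3.

Treewidth 3.
Bags: B1 = {3, 5, 6, 8}  B2 = {3, 5, 7, 8}  B3 = {1, 5, 7, 8}  B4 = {0, 5, 6, 8}  B5 = {0, 2, 5, 8}  B6 = {1, 4, 5, 8}
Tree: B1–B2, B2–B3, B1–B4, B4–B5, B3–B6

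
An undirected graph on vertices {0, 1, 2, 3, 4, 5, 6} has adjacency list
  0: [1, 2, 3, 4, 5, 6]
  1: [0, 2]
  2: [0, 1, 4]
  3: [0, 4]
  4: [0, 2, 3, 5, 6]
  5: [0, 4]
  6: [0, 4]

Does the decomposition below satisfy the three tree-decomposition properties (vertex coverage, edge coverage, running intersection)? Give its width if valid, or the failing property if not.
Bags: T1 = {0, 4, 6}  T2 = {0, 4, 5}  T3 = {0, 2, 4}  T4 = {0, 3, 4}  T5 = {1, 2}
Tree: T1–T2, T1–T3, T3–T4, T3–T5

A tree decomposition must satisfy three properties: every vertex lies in some bag; for every edge, both endpoints lie together in some bag; and for every vertex, the bags containing it form a connected subtree. Here edge (0,1) lies in no bag, so the decomposition is invalid.

No — edge (0,1) lies in no bag.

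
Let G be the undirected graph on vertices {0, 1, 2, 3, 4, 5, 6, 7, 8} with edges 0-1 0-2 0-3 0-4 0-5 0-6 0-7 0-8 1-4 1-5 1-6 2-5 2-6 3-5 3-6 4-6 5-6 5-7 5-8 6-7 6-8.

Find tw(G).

A width-3 tree decomposition is:
Bags: B1 = {0, 5, 6, 7}  B2 = {0, 1, 5, 6}  B3 = {0, 5, 6, 8}  B4 = {0, 1, 4, 6}  B5 = {0, 3, 5, 6}  B6 = {0, 2, 5, 6}
Tree: B1–B2, B2–B3, B2–B4, B3–B5, B3–B6
The largest bag has 4 vertices, giving width 3; this decomposition certifies tw(G) ≤ 3. On the other hand G contains the 4-clique {0, 1, 4, 6}. A clique must lie in a single bag of any decomposition, so no decomposition can have width below 3. Combining the bounds, tw(G) = 3.

3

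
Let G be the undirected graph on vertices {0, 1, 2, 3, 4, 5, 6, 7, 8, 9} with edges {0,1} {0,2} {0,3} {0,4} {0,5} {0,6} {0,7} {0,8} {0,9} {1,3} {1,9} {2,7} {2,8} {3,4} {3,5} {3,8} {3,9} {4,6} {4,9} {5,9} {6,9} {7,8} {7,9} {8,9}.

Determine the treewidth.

3

A width-3 tree decomposition is:
Bags: B1 = {0, 3, 8, 9}  B2 = {0, 7, 8, 9}  B3 = {0, 1, 3, 9}  B4 = {0, 3, 4, 9}  B5 = {0, 2, 7, 8}  B6 = {0, 3, 5, 9}  B7 = {0, 4, 6, 9}
Tree: B1–B2, B1–B3, B3–B4, B2–B5, B3–B6, B4–B7
Each bag holds 4 vertices, so the decomposition has width 3, which upper-bounds the treewidth. On the other hand G contains the 4-clique {0, 3, 8, 9}. A clique must lie in a single bag of any decomposition, so no decomposition can have width below 3. Therefore the treewidth is 3.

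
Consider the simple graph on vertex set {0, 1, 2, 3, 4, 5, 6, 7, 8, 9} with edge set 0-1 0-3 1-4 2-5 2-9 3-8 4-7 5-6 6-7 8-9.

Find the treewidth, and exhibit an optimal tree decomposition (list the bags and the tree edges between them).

Each bag holds 3 vertices, so the decomposition has width 2, which upper-bounds the treewidth. The edges 1–4–7–6–5–2–9–8–3–0–1 form a cycle, so G is not a tree and its treewidth is at least 2. Therefore the treewidth is 2.

Treewidth 2.
One optimal decomposition is:
Bags: B1 = {1, 4, 7}  B2 = {1, 6, 7}  B3 = {1, 5, 6}  B4 = {1, 2, 5}  B5 = {1, 2, 9}  B6 = {1, 8, 9}  B7 = {1, 3, 8}  B8 = {0, 1, 3}
Tree: B1–B2, B2–B3, B3–B4, B4–B5, B5–B6, B6–B7, B7–B8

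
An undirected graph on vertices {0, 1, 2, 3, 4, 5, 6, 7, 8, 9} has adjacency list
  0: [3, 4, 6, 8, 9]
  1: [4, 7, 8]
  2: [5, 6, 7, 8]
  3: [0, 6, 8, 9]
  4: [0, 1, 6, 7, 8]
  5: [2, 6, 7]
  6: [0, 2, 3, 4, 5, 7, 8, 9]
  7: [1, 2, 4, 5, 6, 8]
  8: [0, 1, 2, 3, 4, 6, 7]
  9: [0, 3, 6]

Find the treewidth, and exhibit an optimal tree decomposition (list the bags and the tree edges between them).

Each bag holds 4 vertices, so the decomposition has width 3, which upper-bounds the treewidth. Conversely, {1, 4, 7, 8} is a clique of size 4, and the vertices of any clique must share a bag in every tree decomposition; so some bag has ≥ 4 vertices and tw(G) ≥ 3. The upper and lower bounds meet at 3, so that is the treewidth.

Treewidth 3.
Bags: B1 = {4, 6, 7, 8}  B2 = {0, 4, 6, 8}  B3 = {0, 3, 6, 8}  B4 = {2, 6, 7, 8}  B5 = {1, 4, 7, 8}  B6 = {0, 3, 6, 9}  B7 = {2, 5, 6, 7}
Tree: B1–B2, B2–B3, B1–B4, B1–B5, B3–B6, B4–B7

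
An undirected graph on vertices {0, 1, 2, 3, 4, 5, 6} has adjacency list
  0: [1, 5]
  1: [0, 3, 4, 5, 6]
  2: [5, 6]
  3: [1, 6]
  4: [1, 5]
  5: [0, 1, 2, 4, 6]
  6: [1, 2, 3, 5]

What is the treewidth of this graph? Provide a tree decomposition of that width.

Each bag holds 3 vertices, so the decomposition has width 2, which upper-bounds the treewidth. On the other hand G contains the 3-clique {1, 3, 6}. A clique must lie in a single bag of any decomposition, so no decomposition can have width below 2. The upper and lower bounds meet at 2, so that is the treewidth.

Treewidth 2.
Bags: B1 = {2, 5, 6}  B2 = {1, 5, 6}  B3 = {1, 4, 5}  B4 = {1, 3, 6}  B5 = {0, 1, 5}
Tree: B1–B2, B2–B3, B2–B4, B2–B5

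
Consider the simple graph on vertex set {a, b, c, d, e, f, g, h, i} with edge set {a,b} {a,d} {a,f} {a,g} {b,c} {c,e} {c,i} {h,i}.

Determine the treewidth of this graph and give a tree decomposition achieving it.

The largest bag has 2 vertices, giving width 1; this decomposition certifies tw(G) ≤ 1. Any graph with an edge has treewidth ≥ 1, and G has the edge b–a. Hence tw(G) = 1 exactly.

Treewidth 1.
Bags: B1 = {a, b}  B2 = {a, g}  B3 = {b, c}  B4 = {c, i}  B5 = {a, d}  B6 = {c, e}  B7 = {h, i}  B8 = {a, f}
Tree: B1–B2, B1–B3, B3–B4, B2–B5, B4–B6, B4–B7, B2–B8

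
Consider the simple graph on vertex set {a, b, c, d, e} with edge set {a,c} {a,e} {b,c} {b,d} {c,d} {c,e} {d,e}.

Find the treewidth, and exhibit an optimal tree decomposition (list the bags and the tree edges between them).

Treewidth 2.
One such decomposition:
Bags: B1 = {c, d, e}  B2 = {b, c, d}  B3 = {a, c, e}
Tree: B1–B2, B1–B3

Every bag has size at most 3, so the width is 3 − 1 = 2 and tw(G) ≤ 2. For the lower bound, the 3 vertices {c, d, e} are pairwise adjacent, and any tree decomposition puts a clique entirely inside one bag — forcing width ≥ 2. Combining the bounds, tw(G) = 2.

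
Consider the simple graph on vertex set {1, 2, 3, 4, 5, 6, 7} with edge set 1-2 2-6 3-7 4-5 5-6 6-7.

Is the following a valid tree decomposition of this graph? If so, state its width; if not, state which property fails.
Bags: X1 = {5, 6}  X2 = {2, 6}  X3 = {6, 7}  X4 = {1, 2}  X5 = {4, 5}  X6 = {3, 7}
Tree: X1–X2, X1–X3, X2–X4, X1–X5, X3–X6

Yes; width 1.

Vertex coverage: the bags together contain {1, 2, 3, 4, 5, 6, 7}, the full vertex set. Edge coverage: each edge of G has both endpoints in at least one bag. Running intersection: for every vertex, the bags containing it form a connected subtree. All three properties hold, so this is a valid tree decomposition of width max|bag| − 1 = 1, and hence tw(G) ≤ 1.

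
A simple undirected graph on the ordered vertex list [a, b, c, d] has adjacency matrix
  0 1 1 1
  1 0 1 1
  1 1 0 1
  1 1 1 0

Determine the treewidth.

3

A width-3 tree decomposition is:
Bags: B1 = {a, b, c, d}
Tree: (single bag)
With just one bag of size 4, the width is 4 − 1 = 3, so tw(G) ≤ 3. Conversely, {a, b, c, d} is a clique of size 4, and the vertices of any clique must share a bag in every tree decomposition; so some bag has ≥ 4 vertices and tw(G) ≥ 3. Therefore the treewidth is 3.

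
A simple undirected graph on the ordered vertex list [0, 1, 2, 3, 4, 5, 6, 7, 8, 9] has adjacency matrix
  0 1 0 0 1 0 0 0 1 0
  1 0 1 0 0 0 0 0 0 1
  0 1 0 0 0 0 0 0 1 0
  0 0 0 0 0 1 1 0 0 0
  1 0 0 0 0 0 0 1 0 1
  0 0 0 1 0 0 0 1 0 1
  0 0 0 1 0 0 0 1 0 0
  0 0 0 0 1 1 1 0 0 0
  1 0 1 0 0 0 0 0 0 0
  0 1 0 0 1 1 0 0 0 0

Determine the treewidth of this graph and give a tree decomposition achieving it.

Treewidth 2.
One such decomposition:
Bags: B1 = {0, 2, 8}  B2 = {0, 1, 2}  B3 = {0, 1, 4}  B4 = {1, 4, 9}  B5 = {4, 7, 9}  B6 = {5, 7, 9}  B7 = {5, 6, 7}  B8 = {3, 5, 6}
Tree: B1–B2, B2–B3, B3–B4, B4–B5, B5–B6, B6–B7, B7–B8

Each bag holds 3 vertices, so the decomposition has width 2, which upper-bounds the treewidth. The edges 8–2–1–0–8 form a cycle, so G is not a tree and its treewidth is at least 2. Combining the bounds, tw(G) = 2.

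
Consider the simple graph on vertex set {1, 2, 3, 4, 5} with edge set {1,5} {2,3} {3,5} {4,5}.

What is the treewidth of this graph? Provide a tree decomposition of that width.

Treewidth 1.
Bags: B1 = {1, 5}  B2 = {4, 5}  B3 = {3, 5}  B4 = {2, 3}
Tree: B1–B2, B1–B3, B3–B4

Every bag has size at most 2, so the width is 2 − 1 = 1 and tw(G) ≤ 1. Any graph with an edge has treewidth ≥ 1, and G has the edge 1–5. The upper and lower bounds meet at 1, so that is the treewidth.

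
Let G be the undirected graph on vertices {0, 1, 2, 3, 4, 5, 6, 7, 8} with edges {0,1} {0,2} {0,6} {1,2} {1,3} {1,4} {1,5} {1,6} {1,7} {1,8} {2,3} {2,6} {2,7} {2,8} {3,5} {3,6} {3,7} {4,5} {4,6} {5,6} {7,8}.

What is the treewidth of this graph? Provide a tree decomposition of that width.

Every bag has size at most 4, so the width is 4 − 1 = 3 and tw(G) ≤ 3. Conversely, {0, 1, 2, 6} is a clique of size 4, and the vertices of any clique must share a bag in every tree decomposition; so some bag has ≥ 4 vertices and tw(G) ≥ 3. Combining the bounds, tw(G) = 3.

Treewidth 3.
One such decomposition:
Bags: B1 = {1, 3, 5, 6}  B2 = {1, 2, 3, 6}  B3 = {1, 4, 5, 6}  B4 = {0, 1, 2, 6}  B5 = {1, 2, 3, 7}  B6 = {1, 2, 7, 8}
Tree: B1–B2, B1–B3, B2–B4, B2–B5, B5–B6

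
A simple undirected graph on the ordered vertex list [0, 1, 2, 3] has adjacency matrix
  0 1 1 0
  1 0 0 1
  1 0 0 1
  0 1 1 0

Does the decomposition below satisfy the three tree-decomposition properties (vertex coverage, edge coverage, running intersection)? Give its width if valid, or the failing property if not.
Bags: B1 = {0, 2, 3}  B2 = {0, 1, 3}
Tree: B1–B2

Yes; width 2.

Checking the three conditions: (i) the bags cover all of {0, 1, 2, 3}; (ii) for each edge, some bag contains both endpoints; (iii) the bags containing any fixed vertex form a subtree. All hold, so the decomposition is valid with width 3 − 1 = 2.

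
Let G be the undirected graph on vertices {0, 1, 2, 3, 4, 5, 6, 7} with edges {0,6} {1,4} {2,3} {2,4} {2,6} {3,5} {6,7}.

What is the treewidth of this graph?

1

A width-1 tree decomposition is:
Bags: B1 = {2, 4}  B2 = {2, 3}  B3 = {3, 5}  B4 = {1, 4}  B5 = {2, 6}  B6 = {0, 6}  B7 = {6, 7}
Tree: B1–B2, B2–B3, B1–B4, B2–B5, B5–B6, B6–B7
The largest bag has 2 vertices, giving width 1; this decomposition certifies tw(G) ≤ 1. G has an edge, so its treewidth is at least 1. The upper and lower bounds meet at 1, so that is the treewidth.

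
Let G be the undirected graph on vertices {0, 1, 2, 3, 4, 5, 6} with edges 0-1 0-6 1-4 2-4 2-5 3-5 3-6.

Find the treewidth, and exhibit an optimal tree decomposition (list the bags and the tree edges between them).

Each bag holds 3 vertices, so the decomposition has width 2, which upper-bounds the treewidth. The edges 5–2–4–1–0–6–3–5 form a cycle, so G is not a tree and its treewidth is at least 2. Combining the bounds, tw(G) = 2.

Treewidth 2.
Bags: B1 = {2, 4, 5}  B2 = {1, 4, 5}  B3 = {0, 1, 5}  B4 = {0, 5, 6}  B5 = {3, 5, 6}
Tree: B1–B2, B2–B3, B3–B4, B4–B5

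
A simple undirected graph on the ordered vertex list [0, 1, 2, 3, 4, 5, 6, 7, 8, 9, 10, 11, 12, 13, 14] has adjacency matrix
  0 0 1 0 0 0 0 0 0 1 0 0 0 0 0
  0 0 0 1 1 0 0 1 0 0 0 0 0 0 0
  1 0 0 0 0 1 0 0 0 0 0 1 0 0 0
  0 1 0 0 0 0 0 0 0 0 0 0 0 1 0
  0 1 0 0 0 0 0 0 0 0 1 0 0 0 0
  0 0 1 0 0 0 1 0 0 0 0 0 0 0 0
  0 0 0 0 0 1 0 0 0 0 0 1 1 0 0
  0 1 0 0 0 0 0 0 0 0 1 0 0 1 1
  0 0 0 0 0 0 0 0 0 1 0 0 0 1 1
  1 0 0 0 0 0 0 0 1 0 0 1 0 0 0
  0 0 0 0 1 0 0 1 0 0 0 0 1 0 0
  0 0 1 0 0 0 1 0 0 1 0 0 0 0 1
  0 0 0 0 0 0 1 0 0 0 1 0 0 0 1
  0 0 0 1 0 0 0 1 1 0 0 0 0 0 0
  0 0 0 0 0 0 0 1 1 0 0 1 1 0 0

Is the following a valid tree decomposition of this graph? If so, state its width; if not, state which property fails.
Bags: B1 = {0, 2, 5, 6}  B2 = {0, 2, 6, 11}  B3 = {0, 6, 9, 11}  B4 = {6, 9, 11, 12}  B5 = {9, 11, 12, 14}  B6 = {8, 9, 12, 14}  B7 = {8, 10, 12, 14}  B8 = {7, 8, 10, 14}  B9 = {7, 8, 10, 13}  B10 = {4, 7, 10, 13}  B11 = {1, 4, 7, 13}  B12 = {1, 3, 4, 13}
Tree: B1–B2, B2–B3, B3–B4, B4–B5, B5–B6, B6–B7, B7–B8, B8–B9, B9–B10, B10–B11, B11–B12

Checking the three conditions: (i) the bags cover all of {0, 1, 2, 3, 4, 5, 6, 7, 8, 9, 10, 11, 12, 13, 14}; (ii) for each edge, some bag contains both endpoints; (iii) the bags containing any fixed vertex form a subtree. All hold, so the decomposition is valid with width 4 − 1 = 3.

Yes; width 3.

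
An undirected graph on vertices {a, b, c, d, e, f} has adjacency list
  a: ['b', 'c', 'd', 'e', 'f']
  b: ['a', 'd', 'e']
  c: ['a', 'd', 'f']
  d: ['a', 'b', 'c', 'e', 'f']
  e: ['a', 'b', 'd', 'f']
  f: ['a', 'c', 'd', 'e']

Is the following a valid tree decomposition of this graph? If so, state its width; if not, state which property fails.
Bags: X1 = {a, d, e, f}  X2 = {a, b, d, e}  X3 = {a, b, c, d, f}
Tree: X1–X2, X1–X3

A tree decomposition must satisfy three properties: every vertex lies in some bag; for every edge, both endpoints lie together in some bag; and for every vertex, the bags containing it form a connected subtree. Here bags containing vertex b are not connected in the tree, so the decomposition is invalid.

No — bags containing vertex b are not connected in the tree.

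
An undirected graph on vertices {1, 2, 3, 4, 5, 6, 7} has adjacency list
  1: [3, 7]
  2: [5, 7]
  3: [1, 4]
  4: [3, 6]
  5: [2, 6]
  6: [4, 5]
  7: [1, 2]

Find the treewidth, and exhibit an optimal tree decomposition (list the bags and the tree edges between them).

Every bag has size at most 3, so the width is 3 − 1 = 2 and tw(G) ≤ 2. The edges 6–4–3–1–7–2–5–6 form a cycle, so G is not a tree and its treewidth is at least 2. Combining the bounds, tw(G) = 2.

Treewidth 2.
One optimal decomposition is:
Bags: B1 = {3, 4, 6}  B2 = {1, 3, 6}  B3 = {1, 6, 7}  B4 = {2, 6, 7}  B5 = {2, 5, 6}
Tree: B1–B2, B2–B3, B3–B4, B4–B5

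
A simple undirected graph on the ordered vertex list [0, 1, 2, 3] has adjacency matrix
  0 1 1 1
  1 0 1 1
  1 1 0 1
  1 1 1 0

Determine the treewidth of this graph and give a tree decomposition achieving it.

Treewidth 3.
One optimal decomposition is:
Bags: B1 = {0, 1, 2, 3}
Tree: (single bag)

A single bag containing all 4 vertices is trivially a valid decomposition of width 3. On the other hand G contains the 4-clique {0, 1, 2, 3}. A clique must lie in a single bag of any decomposition, so no decomposition can have width below 3. The upper and lower bounds meet at 3, so that is the treewidth.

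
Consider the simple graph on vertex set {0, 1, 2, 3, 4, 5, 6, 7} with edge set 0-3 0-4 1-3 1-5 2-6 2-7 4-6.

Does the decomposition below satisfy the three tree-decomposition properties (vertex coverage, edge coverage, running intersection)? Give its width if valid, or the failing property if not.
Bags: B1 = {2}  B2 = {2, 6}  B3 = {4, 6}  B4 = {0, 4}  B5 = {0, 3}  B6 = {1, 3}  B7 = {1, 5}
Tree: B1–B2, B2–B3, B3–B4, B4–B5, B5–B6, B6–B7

No — vertex 7 appears in no bag.

A tree decomposition must satisfy three properties: every vertex lies in some bag; for every edge, both endpoints lie together in some bag; and for every vertex, the bags containing it form a connected subtree. Here vertex 7 appears in no bag, so the decomposition is invalid.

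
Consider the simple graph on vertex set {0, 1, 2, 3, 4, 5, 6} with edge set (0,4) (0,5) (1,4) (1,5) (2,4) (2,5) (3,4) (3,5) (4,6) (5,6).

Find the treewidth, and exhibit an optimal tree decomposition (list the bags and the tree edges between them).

Every bag has size at most 3, so the width is 3 − 1 = 2 and tw(G) ≤ 2. The edges 4–6–5–2–4 form a cycle, so G is not a tree and its treewidth is at least 2. Hence tw(G) = 2 exactly.

Treewidth 2.
One optimal decomposition is:
Bags: B1 = {4, 5, 6}  B2 = {2, 4, 5}  B3 = {3, 4, 5}  B4 = {0, 4, 5}  B5 = {1, 4, 5}
Tree: B1–B2, B2–B3, B3–B4, B4–B5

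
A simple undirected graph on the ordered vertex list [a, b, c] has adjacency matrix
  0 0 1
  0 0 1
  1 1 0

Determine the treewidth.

A width-1 tree decomposition is:
Bags: B1 = {a, c}  B2 = {b, c}
Tree: B1–B2
Each bag holds 2 vertices, so the decomposition has width 1, which upper-bounds the treewidth. G has an edge, so its treewidth is at least 1. Therefore the treewidth is 1.

1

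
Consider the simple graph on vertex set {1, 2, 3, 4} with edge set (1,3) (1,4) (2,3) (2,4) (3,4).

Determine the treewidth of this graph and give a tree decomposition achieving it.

Treewidth 2.
Bags: B1 = {2, 3, 4}  B2 = {1, 3, 4}
Tree: B1–B2

Each bag holds 3 vertices, so the decomposition has width 2, which upper-bounds the treewidth. For the lower bound, the 3 vertices {1, 3, 4} are pairwise adjacent, and any tree decomposition puts a clique entirely inside one bag — forcing width ≥ 2. Hence tw(G) = 2 exactly.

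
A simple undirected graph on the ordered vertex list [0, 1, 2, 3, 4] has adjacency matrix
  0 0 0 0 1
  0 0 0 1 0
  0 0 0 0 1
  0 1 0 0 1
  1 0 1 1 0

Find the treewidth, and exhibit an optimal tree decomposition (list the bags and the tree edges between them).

Treewidth 1.
One optimal decomposition is:
Bags: B1 = {3, 4}  B2 = {1, 3}  B3 = {2, 4}  B4 = {0, 4}
Tree: B1–B2, B1–B3, B1–B4

Every bag has size at most 2, so the width is 2 − 1 = 1 and tw(G) ≤ 1. Any graph with an edge has treewidth ≥ 1, and G has the edge 3–4. The upper and lower bounds meet at 1, so that is the treewidth.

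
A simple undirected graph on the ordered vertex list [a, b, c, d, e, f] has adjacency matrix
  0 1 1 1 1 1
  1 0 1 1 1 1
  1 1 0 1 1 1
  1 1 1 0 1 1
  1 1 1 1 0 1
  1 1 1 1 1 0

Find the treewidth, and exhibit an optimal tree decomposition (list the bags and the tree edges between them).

Treewidth 5.
One such decomposition:
Bags: B1 = {a, b, c, d, e, f}
Tree: (single bag)

With just one bag of size 6, the width is 6 − 1 = 5, so tw(G) ≤ 5. Conversely, {a, b, c, d, e, f} is a clique of size 6, and the vertices of any clique must share a bag in every tree decomposition; so some bag has ≥ 6 vertices and tw(G) ≥ 5. Combining the bounds, tw(G) = 5.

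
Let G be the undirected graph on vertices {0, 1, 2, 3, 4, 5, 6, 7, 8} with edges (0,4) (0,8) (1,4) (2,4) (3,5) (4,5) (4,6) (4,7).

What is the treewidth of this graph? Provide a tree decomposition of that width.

Each bag holds 2 vertices, so the decomposition has width 1, which upper-bounds the treewidth. Any graph with an edge has treewidth ≥ 1, and G has the edge 4–5. Hence tw(G) = 1 exactly.

Treewidth 1.
Bags: B1 = {4, 5}  B2 = {4, 6}  B3 = {4, 7}  B4 = {3, 5}  B5 = {0, 4}  B6 = {1, 4}  B7 = {0, 8}  B8 = {2, 4}
Tree: B1–B2, B1–B3, B1–B4, B1–B5, B5–B6, B5–B7, B6–B8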